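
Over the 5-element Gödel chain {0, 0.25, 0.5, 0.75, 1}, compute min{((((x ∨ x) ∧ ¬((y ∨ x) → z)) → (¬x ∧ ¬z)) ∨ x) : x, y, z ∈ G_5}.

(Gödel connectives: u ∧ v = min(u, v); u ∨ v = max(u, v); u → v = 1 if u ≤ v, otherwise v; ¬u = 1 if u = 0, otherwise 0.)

The minimum is attained at x = 0.25, y = 0, z = 0:
  (x ∨ x) = max(0.25, 0.25) = 0.25
  (y ∨ x) = max(0, 0.25) = 0.25
  ((y ∨ x) → z): 0.25 > 0, so result = 0
  ¬((y ∨ x) → z): Gödel ¬ of 0 = 1 (operand is 0)
  ((x ∨ x) ∧ ¬((y ∨ x) → z)) = min(0.25, 1) = 0.25
  ¬x: Gödel ¬ of 0.25 = 0 (operand ≠ 0)
  ¬z: Gödel ¬ of 0 = 1 (operand is 0)
  (¬x ∧ ¬z) = min(0, 1) = 0
  (((x ∨ x) ∧ ¬((y ∨ x) → z)) → (¬x ∧ ¬z)): 0.25 > 0, so result = 0
  ((((x ∨ x) ∧ ¬((y ∨ x) → z)) → (¬x ∧ ¬z)) ∨ x) = max(0, 0.25) = 0.25
Checking all 125 assignments confirms none give a value below 0.25.

0.25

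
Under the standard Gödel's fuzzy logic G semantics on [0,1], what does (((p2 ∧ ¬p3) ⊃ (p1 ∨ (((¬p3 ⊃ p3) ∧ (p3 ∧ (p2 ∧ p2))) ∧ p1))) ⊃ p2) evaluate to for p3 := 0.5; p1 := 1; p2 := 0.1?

0.10

¬p3: Gödel ¬ of 0.5 = 0 (operand ≠ 0)
(p2 ∧ ¬p3) = min(0.1, 0) = 0
¬p3: Gödel ¬ of 0.5 = 0 (operand ≠ 0)
(¬p3 ⊃ p3): 0 ≤ 0.5, so result = 1
(p2 ∧ p2) = min(0.1, 0.1) = 0.1
(p3 ∧ (p2 ∧ p2)) = min(0.5, 0.1) = 0.1
((¬p3 ⊃ p3) ∧ (p3 ∧ (p2 ∧ p2))) = min(1, 0.1) = 0.1
(((¬p3 ⊃ p3) ∧ (p3 ∧ (p2 ∧ p2))) ∧ p1) = min(0.1, 1) = 0.1
(p1 ∨ (((¬p3 ⊃ p3) ∧ (p3 ∧ (p2 ∧ p2))) ∧ p1)) = max(1, 0.1) = 1
((p2 ∧ ¬p3) ⊃ (p1 ∨ (((¬p3 ⊃ p3) ∧ (p3 ∧ (p2 ∧ p2))) ∧ p1))): 0 ≤ 1, so result = 1
(((p2 ∧ ¬p3) ⊃ (p1 ∨ (((¬p3 ⊃ p3) ∧ (p3 ∧ (p2 ∧ p2))) ∧ p1))) ⊃ p2): 1 > 0.1, so result = 0.1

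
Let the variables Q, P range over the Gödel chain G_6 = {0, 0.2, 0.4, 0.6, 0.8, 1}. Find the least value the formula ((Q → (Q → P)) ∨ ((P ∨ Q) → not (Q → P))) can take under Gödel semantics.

The minimum is attained at Q = 0.4, P = 0.2:
  (Q → P): 0.4 > 0.2, so result = 0.2
  (Q → (Q → P)): 0.4 > 0.2, so result = 0.2
  (P ∨ Q) = max(0.2, 0.4) = 0.4
  (Q → P): 0.4 > 0.2, so result = 0.2
  not (Q → P): Gödel ¬ of 0.2 = 0 (operand ≠ 0)
  ((P ∨ Q) → not (Q → P)): 0.4 > 0, so result = 0
  ((Q → (Q → P)) ∨ ((P ∨ Q) → not (Q → P))) = max(0.2, 0) = 0.2
Checking all 36 assignments confirms none give a value below 0.20.

0.20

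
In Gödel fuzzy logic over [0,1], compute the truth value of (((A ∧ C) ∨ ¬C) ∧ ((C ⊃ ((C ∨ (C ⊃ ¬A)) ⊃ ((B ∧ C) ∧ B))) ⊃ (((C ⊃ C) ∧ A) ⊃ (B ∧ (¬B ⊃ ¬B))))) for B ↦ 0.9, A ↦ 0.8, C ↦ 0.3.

0.30

(A ∧ C) = min(0.8, 0.3) = 0.3
¬C: Gödel ¬ of 0.3 = 0 (operand ≠ 0)
((A ∧ C) ∨ ¬C) = max(0.3, 0) = 0.3
¬A: Gödel ¬ of 0.8 = 0 (operand ≠ 0)
(C ⊃ ¬A): 0.3 > 0, so result = 0
(C ∨ (C ⊃ ¬A)) = max(0.3, 0) = 0.3
(B ∧ C) = min(0.9, 0.3) = 0.3
((B ∧ C) ∧ B) = min(0.3, 0.9) = 0.3
((C ∨ (C ⊃ ¬A)) ⊃ ((B ∧ C) ∧ B)): 0.3 ≤ 0.3, so result = 1
(C ⊃ ((C ∨ (C ⊃ ¬A)) ⊃ ((B ∧ C) ∧ B))): 0.3 ≤ 1, so result = 1
(C ⊃ C): 0.3 ≤ 0.3, so result = 1
((C ⊃ C) ∧ A) = min(1, 0.8) = 0.8
¬B: Gödel ¬ of 0.9 = 0 (operand ≠ 0)
¬B: Gödel ¬ of 0.9 = 0 (operand ≠ 0)
(¬B ⊃ ¬B): 0 ≤ 0, so result = 1
(B ∧ (¬B ⊃ ¬B)) = min(0.9, 1) = 0.9
(((C ⊃ C) ∧ A) ⊃ (B ∧ (¬B ⊃ ¬B))): 0.8 ≤ 0.9, so result = 1
((C ⊃ ((C ∨ (C ⊃ ¬A)) ⊃ ((B ∧ C) ∧ B))) ⊃ (((C ⊃ C) ∧ A) ⊃ (B ∧ (¬B ⊃ ¬B)))): 1 ≤ 1, so result = 1
(((A ∧ C) ∨ ¬C) ∧ ((C ⊃ ((C ∨ (C ⊃ ¬A)) ⊃ ((B ∧ C) ∧ B))) ⊃ (((C ⊃ C) ∧ A) ⊃ (B ∧ (¬B ⊃ ¬B))))) = min(0.3, 1) = 0.3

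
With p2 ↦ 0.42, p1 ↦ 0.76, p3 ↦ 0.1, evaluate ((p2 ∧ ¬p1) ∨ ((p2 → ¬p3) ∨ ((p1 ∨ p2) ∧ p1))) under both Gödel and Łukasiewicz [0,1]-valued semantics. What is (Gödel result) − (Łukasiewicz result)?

Gödel evaluation:
  ¬p1: Gödel ¬ of 0.76 = 0 (operand ≠ 0)
  (p2 ∧ ¬p1) = min(0.42, 0) = 0
  ¬p3: Gödel ¬ of 0.1 = 0 (operand ≠ 0)
  (p2 → ¬p3): 0.42 > 0, so result = 0
  (p1 ∨ p2) = max(0.76, 0.42) = 0.76
  ((p1 ∨ p2) ∧ p1) = min(0.76, 0.76) = 0.76
  ((p2 → ¬p3) ∨ ((p1 ∨ p2) ∧ p1)) = max(0, 0.76) = 0.76
  ((p2 ∧ ¬p1) ∨ ((p2 → ¬p3) ∨ ((p1 ∨ p2) ∧ p1))) = max(0, 0.76) = 0.76
  Gödel value = 0.76
Łukasiewicz evaluation:
  ¬p1: Łukasiewicz ¬ gives 1 − 0.76 = 0.24
  (p2 ∧ ¬p1) = min(0.42, 0.24) = 0.24
  ¬p3: Łukasiewicz ¬ gives 1 − 0.1 = 0.9
  (p2 → ¬p3): min(1, 1 − 0.42 + 0.9) = 1
  (p1 ∨ p2) = max(0.76, 0.42) = 0.76
  ((p1 ∨ p2) ∧ p1) = min(0.76, 0.76) = 0.76
  ((p2 → ¬p3) ∨ ((p1 ∨ p2) ∧ p1)) = max(1, 0.76) = 1
  ((p2 ∧ ¬p1) ∨ ((p2 → ¬p3) ∨ ((p1 ∨ p2) ∧ p1))) = max(0.24, 1) = 1
  Łukasiewicz value = 1
Difference: 0.76 − 1 = -0.24

-0.24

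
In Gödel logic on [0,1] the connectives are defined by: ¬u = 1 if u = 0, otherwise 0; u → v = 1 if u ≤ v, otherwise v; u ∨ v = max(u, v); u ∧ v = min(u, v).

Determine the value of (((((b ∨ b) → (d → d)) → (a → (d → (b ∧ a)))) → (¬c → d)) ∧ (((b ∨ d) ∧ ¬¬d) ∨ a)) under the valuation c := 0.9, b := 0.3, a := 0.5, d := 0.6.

0.60

(b ∨ b) = max(0.3, 0.3) = 0.3
(d → d): 0.6 ≤ 0.6, so result = 1
((b ∨ b) → (d → d)): 0.3 ≤ 1, so result = 1
(b ∧ a) = min(0.3, 0.5) = 0.3
(d → (b ∧ a)): 0.6 > 0.3, so result = 0.3
(a → (d → (b ∧ a))): 0.5 > 0.3, so result = 0.3
(((b ∨ b) → (d → d)) → (a → (d → (b ∧ a)))): 1 > 0.3, so result = 0.3
¬c: Gödel ¬ of 0.9 = 0 (operand ≠ 0)
(¬c → d): 0 ≤ 0.6, so result = 1
((((b ∨ b) → (d → d)) → (a → (d → (b ∧ a)))) → (¬c → d)): 0.3 ≤ 1, so result = 1
(b ∨ d) = max(0.3, 0.6) = 0.6
¬d: Gödel ¬ of 0.6 = 0 (operand ≠ 0)
¬¬d: Gödel ¬ of 0 = 1 (operand is 0)
((b ∨ d) ∧ ¬¬d) = min(0.6, 1) = 0.6
(((b ∨ d) ∧ ¬¬d) ∨ a) = max(0.6, 0.5) = 0.6
(((((b ∨ b) → (d → d)) → (a → (d → (b ∧ a)))) → (¬c → d)) ∧ (((b ∨ d) ∧ ¬¬d) ∨ a)) = min(1, 0.6) = 0.6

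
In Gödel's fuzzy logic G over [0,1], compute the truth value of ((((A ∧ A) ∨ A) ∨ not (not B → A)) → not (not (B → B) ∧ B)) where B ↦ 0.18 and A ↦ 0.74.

1.00

(A ∧ A) = min(0.74, 0.74) = 0.74
((A ∧ A) ∨ A) = max(0.74, 0.74) = 0.74
not B: Gödel ¬ of 0.18 = 0 (operand ≠ 0)
(not B → A): 0 ≤ 0.74, so result = 1
not (not B → A): Gödel ¬ of 1 = 0 (operand ≠ 0)
(((A ∧ A) ∨ A) ∨ not (not B → A)) = max(0.74, 0) = 0.74
(B → B): 0.18 ≤ 0.18, so result = 1
not (B → B): Gödel ¬ of 1 = 0 (operand ≠ 0)
(not (B → B) ∧ B) = min(0, 0.18) = 0
not (not (B → B) ∧ B): Gödel ¬ of 0 = 1 (operand is 0)
((((A ∧ A) ∨ A) ∨ not (not B → A)) → not (not (B → B) ∧ B)): 0.74 ≤ 1, so result = 1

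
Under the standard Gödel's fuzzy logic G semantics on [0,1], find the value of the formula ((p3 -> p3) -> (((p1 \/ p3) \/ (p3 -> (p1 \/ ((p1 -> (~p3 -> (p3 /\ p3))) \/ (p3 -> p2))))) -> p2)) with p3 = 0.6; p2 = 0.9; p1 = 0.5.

(p3 -> p3): 0.6 ≤ 0.6, so result = 1
(p1 \/ p3) = max(0.5, 0.6) = 0.6
~p3: Gödel ¬ of 0.6 = 0 (operand ≠ 0)
(p3 /\ p3) = min(0.6, 0.6) = 0.6
(~p3 -> (p3 /\ p3)): 0 ≤ 0.6, so result = 1
(p1 -> (~p3 -> (p3 /\ p3))): 0.5 ≤ 1, so result = 1
(p3 -> p2): 0.6 ≤ 0.9, so result = 1
((p1 -> (~p3 -> (p3 /\ p3))) \/ (p3 -> p2)) = max(1, 1) = 1
(p1 \/ ((p1 -> (~p3 -> (p3 /\ p3))) \/ (p3 -> p2))) = max(0.5, 1) = 1
(p3 -> (p1 \/ ((p1 -> (~p3 -> (p3 /\ p3))) \/ (p3 -> p2)))): 0.6 ≤ 1, so result = 1
((p1 \/ p3) \/ (p3 -> (p1 \/ ((p1 -> (~p3 -> (p3 /\ p3))) \/ (p3 -> p2))))) = max(0.6, 1) = 1
(((p1 \/ p3) \/ (p3 -> (p1 \/ ((p1 -> (~p3 -> (p3 /\ p3))) \/ (p3 -> p2))))) -> p2): 1 > 0.9, so result = 0.9
((p3 -> p3) -> (((p1 \/ p3) \/ (p3 -> (p1 \/ ((p1 -> (~p3 -> (p3 /\ p3))) \/ (p3 -> p2))))) -> p2)): 1 > 0.9, so result = 0.9

0.90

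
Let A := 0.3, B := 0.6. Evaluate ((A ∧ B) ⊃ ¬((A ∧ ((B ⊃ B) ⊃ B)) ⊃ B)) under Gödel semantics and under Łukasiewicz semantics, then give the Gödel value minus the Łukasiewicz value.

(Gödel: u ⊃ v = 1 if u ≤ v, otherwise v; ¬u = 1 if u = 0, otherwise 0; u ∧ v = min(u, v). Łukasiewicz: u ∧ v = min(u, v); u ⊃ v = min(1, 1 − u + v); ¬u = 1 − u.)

Gödel evaluation:
  (A ∧ B) = min(0.3, 0.6) = 0.3
  (B ⊃ B): 0.6 ≤ 0.6, so result = 1
  ((B ⊃ B) ⊃ B): 1 > 0.6, so result = 0.6
  (A ∧ ((B ⊃ B) ⊃ B)) = min(0.3, 0.6) = 0.3
  ((A ∧ ((B ⊃ B) ⊃ B)) ⊃ B): 0.3 ≤ 0.6, so result = 1
  ¬((A ∧ ((B ⊃ B) ⊃ B)) ⊃ B): Gödel ¬ of 1 = 0 (operand ≠ 0)
  ((A ∧ B) ⊃ ¬((A ∧ ((B ⊃ B) ⊃ B)) ⊃ B)): 0.3 > 0, so result = 0
  Gödel value = 0
Łukasiewicz evaluation:
  (A ∧ B) = min(0.3, 0.6) = 0.3
  (B ⊃ B): min(1, 1 − 0.6 + 0.6) = 1
  ((B ⊃ B) ⊃ B): min(1, 1 − 1 + 0.6) = 0.6
  (A ∧ ((B ⊃ B) ⊃ B)) = min(0.3, 0.6) = 0.3
  ((A ∧ ((B ⊃ B) ⊃ B)) ⊃ B): min(1, 1 − 0.3 + 0.6) = 1
  ¬((A ∧ ((B ⊃ B) ⊃ B)) ⊃ B): Łukasiewicz ¬ gives 1 − 1 = 0
  ((A ∧ B) ⊃ ¬((A ∧ ((B ⊃ B) ⊃ B)) ⊃ B)): min(1, 1 − 0.3 + 0) = 0.7
  Łukasiewicz value = 0.7
Difference: 0 − 0.7 = -0.70

-0.70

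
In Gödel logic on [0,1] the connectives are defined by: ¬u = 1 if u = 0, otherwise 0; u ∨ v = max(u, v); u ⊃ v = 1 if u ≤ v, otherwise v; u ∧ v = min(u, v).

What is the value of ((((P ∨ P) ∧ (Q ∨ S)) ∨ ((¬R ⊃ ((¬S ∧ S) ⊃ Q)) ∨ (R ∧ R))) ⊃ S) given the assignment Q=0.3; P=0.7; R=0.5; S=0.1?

(P ∨ P) = max(0.7, 0.7) = 0.7
(Q ∨ S) = max(0.3, 0.1) = 0.3
((P ∨ P) ∧ (Q ∨ S)) = min(0.7, 0.3) = 0.3
¬R: Gödel ¬ of 0.5 = 0 (operand ≠ 0)
¬S: Gödel ¬ of 0.1 = 0 (operand ≠ 0)
(¬S ∧ S) = min(0, 0.1) = 0
((¬S ∧ S) ⊃ Q): 0 ≤ 0.3, so result = 1
(¬R ⊃ ((¬S ∧ S) ⊃ Q)): 0 ≤ 1, so result = 1
(R ∧ R) = min(0.5, 0.5) = 0.5
((¬R ⊃ ((¬S ∧ S) ⊃ Q)) ∨ (R ∧ R)) = max(1, 0.5) = 1
(((P ∨ P) ∧ (Q ∨ S)) ∨ ((¬R ⊃ ((¬S ∧ S) ⊃ Q)) ∨ (R ∧ R))) = max(0.3, 1) = 1
((((P ∨ P) ∧ (Q ∨ S)) ∨ ((¬R ⊃ ((¬S ∧ S) ⊃ Q)) ∨ (R ∧ R))) ⊃ S): 1 > 0.1, so result = 0.1

0.10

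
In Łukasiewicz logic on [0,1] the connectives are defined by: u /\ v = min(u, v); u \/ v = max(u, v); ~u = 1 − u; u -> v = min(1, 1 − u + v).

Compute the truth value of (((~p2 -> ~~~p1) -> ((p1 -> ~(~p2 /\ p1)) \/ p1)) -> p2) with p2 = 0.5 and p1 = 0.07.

~p2: Łukasiewicz ¬ gives 1 − 0.5 = 0.5
~p1: Łukasiewicz ¬ gives 1 − 0.07 = 0.93
~~p1: Łukasiewicz ¬ gives 1 − 0.93 = 0.07
~~~p1: Łukasiewicz ¬ gives 1 − 0.07 = 0.93
(~p2 -> ~~~p1): min(1, 1 − 0.5 + 0.93) = 1
~p2: Łukasiewicz ¬ gives 1 − 0.5 = 0.5
(~p2 /\ p1) = min(0.5, 0.07) = 0.07
~(~p2 /\ p1): Łukasiewicz ¬ gives 1 − 0.07 = 0.93
(p1 -> ~(~p2 /\ p1)): min(1, 1 − 0.07 + 0.93) = 1
((p1 -> ~(~p2 /\ p1)) \/ p1) = max(1, 0.07) = 1
((~p2 -> ~~~p1) -> ((p1 -> ~(~p2 /\ p1)) \/ p1)): min(1, 1 − 1 + 1) = 1
(((~p2 -> ~~~p1) -> ((p1 -> ~(~p2 /\ p1)) \/ p1)) -> p2): min(1, 1 − 1 + 0.5) = 0.5

0.50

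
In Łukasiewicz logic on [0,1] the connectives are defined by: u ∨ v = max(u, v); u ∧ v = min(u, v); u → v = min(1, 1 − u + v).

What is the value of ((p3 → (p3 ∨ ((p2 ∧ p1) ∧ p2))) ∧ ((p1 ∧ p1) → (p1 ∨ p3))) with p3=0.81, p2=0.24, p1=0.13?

(p2 ∧ p1) = min(0.24, 0.13) = 0.13
((p2 ∧ p1) ∧ p2) = min(0.13, 0.24) = 0.13
(p3 ∨ ((p2 ∧ p1) ∧ p2)) = max(0.81, 0.13) = 0.81
(p3 → (p3 ∨ ((p2 ∧ p1) ∧ p2))): min(1, 1 − 0.81 + 0.81) = 1
(p1 ∧ p1) = min(0.13, 0.13) = 0.13
(p1 ∨ p3) = max(0.13, 0.81) = 0.81
((p1 ∧ p1) → (p1 ∨ p3)): min(1, 1 − 0.13 + 0.81) = 1
((p3 → (p3 ∨ ((p2 ∧ p1) ∧ p2))) ∧ ((p1 ∧ p1) → (p1 ∨ p3))) = min(1, 1) = 1

1.00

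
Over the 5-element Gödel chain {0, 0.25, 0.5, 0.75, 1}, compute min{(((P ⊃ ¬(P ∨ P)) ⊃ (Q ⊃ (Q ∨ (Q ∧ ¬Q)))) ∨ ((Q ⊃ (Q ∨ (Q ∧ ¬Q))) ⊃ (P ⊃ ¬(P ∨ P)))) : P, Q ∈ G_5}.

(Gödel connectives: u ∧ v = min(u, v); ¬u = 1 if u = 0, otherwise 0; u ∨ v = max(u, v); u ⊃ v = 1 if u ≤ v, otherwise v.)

1.00

Every assignment gives 1. For instance at P = 0, Q = 0:
  (P ∨ P) = max(0, 0) = 0
  ¬(P ∨ P): Gödel ¬ of 0 = 1 (operand is 0)
  (P ⊃ ¬(P ∨ P)): 0 ≤ 1, so result = 1
  ¬Q: Gödel ¬ of 0 = 1 (operand is 0)
  (Q ∧ ¬Q) = min(0, 1) = 0
  (Q ∨ (Q ∧ ¬Q)) = max(0, 0) = 0
  (Q ⊃ (Q ∨ (Q ∧ ¬Q))): 0 ≤ 0, so result = 1
  ((P ⊃ ¬(P ∨ P)) ⊃ (Q ⊃ (Q ∨ (Q ∧ ¬Q)))): 1 ≤ 1, so result = 1
  ¬Q: Gödel ¬ of 0 = 1 (operand is 0)
  (Q ∧ ¬Q) = min(0, 1) = 0
  (Q ∨ (Q ∧ ¬Q)) = max(0, 0) = 0
  (Q ⊃ (Q ∨ (Q ∧ ¬Q))): 0 ≤ 0, so result = 1
  (P ∨ P) = max(0, 0) = 0
  ¬(P ∨ P): Gödel ¬ of 0 = 1 (operand is 0)
  (P ⊃ ¬(P ∨ P)): 0 ≤ 1, so result = 1
  ((Q ⊃ (Q ∨ (Q ∧ ¬Q))) ⊃ (P ⊃ ¬(P ∨ P))): 1 ≤ 1, so result = 1
  (((P ⊃ ¬(P ∨ P)) ⊃ (Q ⊃ (Q ∨ (Q ∧ ¬Q)))) ∨ ((Q ⊃ (Q ∨ (Q ∧ ¬Q))) ⊃ (P ⊃ ¬(P ∨ P)))) = max(1, 1) = 1
All 25 assignments give value 1 — the formula is a G_5-tautology.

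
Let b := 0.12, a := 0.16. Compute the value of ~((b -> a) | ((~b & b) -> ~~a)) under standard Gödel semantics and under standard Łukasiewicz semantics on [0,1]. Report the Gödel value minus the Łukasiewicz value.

Gödel evaluation:
  (b -> a): 0.12 ≤ 0.16, so result = 1
  ~b: Gödel ¬ of 0.12 = 0 (operand ≠ 0)
  (~b & b) = min(0, 0.12) = 0
  ~a: Gödel ¬ of 0.16 = 0 (operand ≠ 0)
  ~~a: Gödel ¬ of 0 = 1 (operand is 0)
  ((~b & b) -> ~~a): 0 ≤ 1, so result = 1
  ((b -> a) | ((~b & b) -> ~~a)) = max(1, 1) = 1
  ~((b -> a) | ((~b & b) -> ~~a)): Gödel ¬ of 1 = 0 (operand ≠ 0)
  Gödel value = 0
Łukasiewicz evaluation:
  (b -> a): min(1, 1 − 0.12 + 0.16) = 1
  ~b: Łukasiewicz ¬ gives 1 − 0.12 = 0.88
  (~b & b) = min(0.88, 0.12) = 0.12
  ~a: Łukasiewicz ¬ gives 1 − 0.16 = 0.84
  ~~a: Łukasiewicz ¬ gives 1 − 0.84 = 0.16
  ((~b & b) -> ~~a): min(1, 1 − 0.12 + 0.16) = 1
  ((b -> a) | ((~b & b) -> ~~a)) = max(1, 1) = 1
  ~((b -> a) | ((~b & b) -> ~~a)): Łukasiewicz ¬ gives 1 − 1 = 0
  Łukasiewicz value = 0
Difference: 0 − 0 = 0.00

0.00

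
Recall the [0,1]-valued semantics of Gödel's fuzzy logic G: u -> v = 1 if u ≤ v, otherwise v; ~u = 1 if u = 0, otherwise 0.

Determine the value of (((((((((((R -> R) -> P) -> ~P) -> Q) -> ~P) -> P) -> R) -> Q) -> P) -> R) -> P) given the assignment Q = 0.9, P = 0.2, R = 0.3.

0.20

(R -> R): 0.3 ≤ 0.3, so result = 1
((R -> R) -> P): 1 > 0.2, so result = 0.2
~P: Gödel ¬ of 0.2 = 0 (operand ≠ 0)
(((R -> R) -> P) -> ~P): 0.2 > 0, so result = 0
((((R -> R) -> P) -> ~P) -> Q): 0 ≤ 0.9, so result = 1
~P: Gödel ¬ of 0.2 = 0 (operand ≠ 0)
(((((R -> R) -> P) -> ~P) -> Q) -> ~P): 1 > 0, so result = 0
((((((R -> R) -> P) -> ~P) -> Q) -> ~P) -> P): 0 ≤ 0.2, so result = 1
(((((((R -> R) -> P) -> ~P) -> Q) -> ~P) -> P) -> R): 1 > 0.3, so result = 0.3
((((((((R -> R) -> P) -> ~P) -> Q) -> ~P) -> P) -> R) -> Q): 0.3 ≤ 0.9, so result = 1
(((((((((R -> R) -> P) -> ~P) -> Q) -> ~P) -> P) -> R) -> Q) -> P): 1 > 0.2, so result = 0.2
((((((((((R -> R) -> P) -> ~P) -> Q) -> ~P) -> P) -> R) -> Q) -> P) -> R): 0.2 ≤ 0.3, so result = 1
(((((((((((R -> R) -> P) -> ~P) -> Q) -> ~P) -> P) -> R) -> Q) -> P) -> R) -> P): 1 > 0.2, so result = 0.2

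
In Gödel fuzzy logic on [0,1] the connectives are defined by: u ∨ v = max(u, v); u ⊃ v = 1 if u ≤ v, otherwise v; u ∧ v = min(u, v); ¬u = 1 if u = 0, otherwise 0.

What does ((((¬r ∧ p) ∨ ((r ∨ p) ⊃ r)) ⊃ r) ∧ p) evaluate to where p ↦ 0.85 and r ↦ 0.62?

0.85

¬r: Gödel ¬ of 0.62 = 0 (operand ≠ 0)
(¬r ∧ p) = min(0, 0.85) = 0
(r ∨ p) = max(0.62, 0.85) = 0.85
((r ∨ p) ⊃ r): 0.85 > 0.62, so result = 0.62
((¬r ∧ p) ∨ ((r ∨ p) ⊃ r)) = max(0, 0.62) = 0.62
(((¬r ∧ p) ∨ ((r ∨ p) ⊃ r)) ⊃ r): 0.62 ≤ 0.62, so result = 1
((((¬r ∧ p) ∨ ((r ∨ p) ⊃ r)) ⊃ r) ∧ p) = min(1, 0.85) = 0.85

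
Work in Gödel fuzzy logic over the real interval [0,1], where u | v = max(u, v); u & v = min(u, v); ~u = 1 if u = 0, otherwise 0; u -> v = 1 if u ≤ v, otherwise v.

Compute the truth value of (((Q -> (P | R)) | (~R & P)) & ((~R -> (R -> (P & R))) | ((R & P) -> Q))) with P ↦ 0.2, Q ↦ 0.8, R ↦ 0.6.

(P | R) = max(0.2, 0.6) = 0.6
(Q -> (P | R)): 0.8 > 0.6, so result = 0.6
~R: Gödel ¬ of 0.6 = 0 (operand ≠ 0)
(~R & P) = min(0, 0.2) = 0
((Q -> (P | R)) | (~R & P)) = max(0.6, 0) = 0.6
~R: Gödel ¬ of 0.6 = 0 (operand ≠ 0)
(P & R) = min(0.2, 0.6) = 0.2
(R -> (P & R)): 0.6 > 0.2, so result = 0.2
(~R -> (R -> (P & R))): 0 ≤ 0.2, so result = 1
(R & P) = min(0.6, 0.2) = 0.2
((R & P) -> Q): 0.2 ≤ 0.8, so result = 1
((~R -> (R -> (P & R))) | ((R & P) -> Q)) = max(1, 1) = 1
(((Q -> (P | R)) | (~R & P)) & ((~R -> (R -> (P & R))) | ((R & P) -> Q))) = min(0.6, 1) = 0.6

0.60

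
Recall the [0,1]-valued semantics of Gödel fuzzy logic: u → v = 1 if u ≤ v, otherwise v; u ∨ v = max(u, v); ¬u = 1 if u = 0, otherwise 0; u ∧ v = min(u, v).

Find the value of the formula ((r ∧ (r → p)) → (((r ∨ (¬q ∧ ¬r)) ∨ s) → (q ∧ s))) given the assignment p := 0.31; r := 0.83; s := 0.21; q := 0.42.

(r → p): 0.83 > 0.31, so result = 0.31
(r ∧ (r → p)) = min(0.83, 0.31) = 0.31
¬q: Gödel ¬ of 0.42 = 0 (operand ≠ 0)
¬r: Gödel ¬ of 0.83 = 0 (operand ≠ 0)
(¬q ∧ ¬r) = min(0, 0) = 0
(r ∨ (¬q ∧ ¬r)) = max(0.83, 0) = 0.83
((r ∨ (¬q ∧ ¬r)) ∨ s) = max(0.83, 0.21) = 0.83
(q ∧ s) = min(0.42, 0.21) = 0.21
(((r ∨ (¬q ∧ ¬r)) ∨ s) → (q ∧ s)): 0.83 > 0.21, so result = 0.21
((r ∧ (r → p)) → (((r ∨ (¬q ∧ ¬r)) ∨ s) → (q ∧ s))): 0.31 > 0.21, so result = 0.21

0.21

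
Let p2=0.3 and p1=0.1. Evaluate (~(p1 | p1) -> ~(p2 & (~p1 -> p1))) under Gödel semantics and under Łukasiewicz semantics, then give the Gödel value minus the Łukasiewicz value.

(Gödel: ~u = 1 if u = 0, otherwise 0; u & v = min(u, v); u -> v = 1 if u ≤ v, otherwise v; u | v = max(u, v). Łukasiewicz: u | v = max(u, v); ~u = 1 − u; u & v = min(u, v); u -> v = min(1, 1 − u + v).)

Gödel evaluation:
  (p1 | p1) = max(0.1, 0.1) = 0.1
  ~(p1 | p1): Gödel ¬ of 0.1 = 0 (operand ≠ 0)
  ~p1: Gödel ¬ of 0.1 = 0 (operand ≠ 0)
  (~p1 -> p1): 0 ≤ 0.1, so result = 1
  (p2 & (~p1 -> p1)) = min(0.3, 1) = 0.3
  ~(p2 & (~p1 -> p1)): Gödel ¬ of 0.3 = 0 (operand ≠ 0)
  (~(p1 | p1) -> ~(p2 & (~p1 -> p1))): 0 ≤ 0, so result = 1
  Gödel value = 1
Łukasiewicz evaluation:
  (p1 | p1) = max(0.1, 0.1) = 0.1
  ~(p1 | p1): Łukasiewicz ¬ gives 1 − 0.1 = 0.9
  ~p1: Łukasiewicz ¬ gives 1 − 0.1 = 0.9
  (~p1 -> p1): min(1, 1 − 0.9 + 0.1) = 0.2
  (p2 & (~p1 -> p1)) = min(0.3, 0.2) = 0.2
  ~(p2 & (~p1 -> p1)): Łukasiewicz ¬ gives 1 − 0.2 = 0.8
  (~(p1 | p1) -> ~(p2 & (~p1 -> p1))): min(1, 1 − 0.9 + 0.8) = 0.9
  Łukasiewicz value = 0.9
Difference: 1 − 0.9 = 0.10

0.10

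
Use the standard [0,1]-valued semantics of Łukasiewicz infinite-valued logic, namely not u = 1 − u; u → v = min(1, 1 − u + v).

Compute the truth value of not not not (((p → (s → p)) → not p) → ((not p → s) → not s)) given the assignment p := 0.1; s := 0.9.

(s → p): min(1, 1 − 0.9 + 0.1) = 0.2
(p → (s → p)): min(1, 1 − 0.1 + 0.2) = 1
not p: Łukasiewicz ¬ gives 1 − 0.1 = 0.9
((p → (s → p)) → not p): min(1, 1 − 1 + 0.9) = 0.9
not p: Łukasiewicz ¬ gives 1 − 0.1 = 0.9
(not p → s): min(1, 1 − 0.9 + 0.9) = 1
not s: Łukasiewicz ¬ gives 1 − 0.9 = 0.1
((not p → s) → not s): min(1, 1 − 1 + 0.1) = 0.1
(((p → (s → p)) → not p) → ((not p → s) → not s)): min(1, 1 − 0.9 + 0.1) = 0.2
not (((p → (s → p)) → not p) → ((not p → s) → not s)): Łukasiewicz ¬ gives 1 − 0.2 = 0.8
not not (((p → (s → p)) → not p) → ((not p → s) → not s)): Łukasiewicz ¬ gives 1 − 0.8 = 0.2
not not not (((p → (s → p)) → not p) → ((not p → s) → not s)): Łukasiewicz ¬ gives 1 − 0.2 = 0.8

0.80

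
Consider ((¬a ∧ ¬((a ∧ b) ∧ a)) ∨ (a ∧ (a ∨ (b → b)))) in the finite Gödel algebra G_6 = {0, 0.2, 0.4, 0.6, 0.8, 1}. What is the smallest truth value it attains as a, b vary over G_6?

0.20

The minimum is attained at a = 0.2, b = 0:
  ¬a: Gödel ¬ of 0.2 = 0 (operand ≠ 0)
  (a ∧ b) = min(0.2, 0) = 0
  ((a ∧ b) ∧ a) = min(0, 0.2) = 0
  ¬((a ∧ b) ∧ a): Gödel ¬ of 0 = 1 (operand is 0)
  (¬a ∧ ¬((a ∧ b) ∧ a)) = min(0, 1) = 0
  (b → b): 0 ≤ 0, so result = 1
  (a ∨ (b → b)) = max(0.2, 1) = 1
  (a ∧ (a ∨ (b → b))) = min(0.2, 1) = 0.2
  ((¬a ∧ ¬((a ∧ b) ∧ a)) ∨ (a ∧ (a ∨ (b → b)))) = max(0, 0.2) = 0.2
Checking all 36 assignments confirms none give a value below 0.20.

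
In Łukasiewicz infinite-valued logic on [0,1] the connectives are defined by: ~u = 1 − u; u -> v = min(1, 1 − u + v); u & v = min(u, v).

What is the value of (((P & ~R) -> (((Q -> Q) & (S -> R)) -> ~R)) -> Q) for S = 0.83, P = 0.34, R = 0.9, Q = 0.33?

~R: Łukasiewicz ¬ gives 1 − 0.9 = 0.1
(P & ~R) = min(0.34, 0.1) = 0.1
(Q -> Q): min(1, 1 − 0.33 + 0.33) = 1
(S -> R): min(1, 1 − 0.83 + 0.9) = 1
((Q -> Q) & (S -> R)) = min(1, 1) = 1
~R: Łukasiewicz ¬ gives 1 − 0.9 = 0.1
(((Q -> Q) & (S -> R)) -> ~R): min(1, 1 − 1 + 0.1) = 0.1
((P & ~R) -> (((Q -> Q) & (S -> R)) -> ~R)): min(1, 1 − 0.1 + 0.1) = 1
(((P & ~R) -> (((Q -> Q) & (S -> R)) -> ~R)) -> Q): min(1, 1 − 1 + 0.33) = 0.33

0.33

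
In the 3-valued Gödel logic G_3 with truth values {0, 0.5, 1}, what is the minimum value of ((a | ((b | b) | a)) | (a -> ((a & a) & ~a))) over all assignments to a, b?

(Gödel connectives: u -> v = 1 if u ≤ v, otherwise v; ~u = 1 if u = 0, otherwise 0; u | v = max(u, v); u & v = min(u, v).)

The minimum is attained at a = 0.5, b = 0:
  (b | b) = max(0, 0) = 0
  ((b | b) | a) = max(0, 0.5) = 0.5
  (a | ((b | b) | a)) = max(0.5, 0.5) = 0.5
  (a & a) = min(0.5, 0.5) = 0.5
  ~a: Gödel ¬ of 0.5 = 0 (operand ≠ 0)
  ((a & a) & ~a) = min(0.5, 0) = 0
  (a -> ((a & a) & ~a)): 0.5 > 0, so result = 0
  ((a | ((b | b) | a)) | (a -> ((a & a) & ~a))) = max(0.5, 0) = 0.5
Checking all 9 assignments confirms none give a value below 0.50.

0.50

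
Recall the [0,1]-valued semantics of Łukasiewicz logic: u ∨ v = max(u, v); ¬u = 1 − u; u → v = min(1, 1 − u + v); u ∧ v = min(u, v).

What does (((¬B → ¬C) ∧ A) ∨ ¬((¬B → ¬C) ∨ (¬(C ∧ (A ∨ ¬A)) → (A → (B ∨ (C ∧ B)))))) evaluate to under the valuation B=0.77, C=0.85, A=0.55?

¬B: Łukasiewicz ¬ gives 1 − 0.77 = 0.23
¬C: Łukasiewicz ¬ gives 1 − 0.85 = 0.15
(¬B → ¬C): min(1, 1 − 0.23 + 0.15) = 0.92
((¬B → ¬C) ∧ A) = min(0.92, 0.55) = 0.55
¬B: Łukasiewicz ¬ gives 1 − 0.77 = 0.23
¬C: Łukasiewicz ¬ gives 1 − 0.85 = 0.15
(¬B → ¬C): min(1, 1 − 0.23 + 0.15) = 0.92
¬A: Łukasiewicz ¬ gives 1 − 0.55 = 0.45
(A ∨ ¬A) = max(0.55, 0.45) = 0.55
(C ∧ (A ∨ ¬A)) = min(0.85, 0.55) = 0.55
¬(C ∧ (A ∨ ¬A)): Łukasiewicz ¬ gives 1 − 0.55 = 0.45
(C ∧ B) = min(0.85, 0.77) = 0.77
(B ∨ (C ∧ B)) = max(0.77, 0.77) = 0.77
(A → (B ∨ (C ∧ B))): min(1, 1 − 0.55 + 0.77) = 1
(¬(C ∧ (A ∨ ¬A)) → (A → (B ∨ (C ∧ B)))): min(1, 1 − 0.45 + 1) = 1
((¬B → ¬C) ∨ (¬(C ∧ (A ∨ ¬A)) → (A → (B ∨ (C ∧ B))))) = max(0.92, 1) = 1
¬((¬B → ¬C) ∨ (¬(C ∧ (A ∨ ¬A)) → (A → (B ∨ (C ∧ B))))): Łukasiewicz ¬ gives 1 − 1 = 0
(((¬B → ¬C) ∧ A) ∨ ¬((¬B → ¬C) ∨ (¬(C ∧ (A ∨ ¬A)) → (A → (B ∨ (C ∧ B)))))) = max(0.55, 0) = 0.55

0.55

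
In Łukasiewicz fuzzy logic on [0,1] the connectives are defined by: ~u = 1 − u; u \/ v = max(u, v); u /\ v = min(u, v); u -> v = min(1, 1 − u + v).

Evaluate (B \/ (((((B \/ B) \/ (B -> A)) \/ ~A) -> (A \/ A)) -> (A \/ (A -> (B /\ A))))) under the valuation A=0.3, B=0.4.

(B \/ B) = max(0.4, 0.4) = 0.4
(B -> A): min(1, 1 − 0.4 + 0.3) = 0.9
((B \/ B) \/ (B -> A)) = max(0.4, 0.9) = 0.9
~A: Łukasiewicz ¬ gives 1 − 0.3 = 0.7
(((B \/ B) \/ (B -> A)) \/ ~A) = max(0.9, 0.7) = 0.9
(A \/ A) = max(0.3, 0.3) = 0.3
((((B \/ B) \/ (B -> A)) \/ ~A) -> (A \/ A)): min(1, 1 − 0.9 + 0.3) = 0.4
(B /\ A) = min(0.4, 0.3) = 0.3
(A -> (B /\ A)): min(1, 1 − 0.3 + 0.3) = 1
(A \/ (A -> (B /\ A))) = max(0.3, 1) = 1
(((((B \/ B) \/ (B -> A)) \/ ~A) -> (A \/ A)) -> (A \/ (A -> (B /\ A)))): min(1, 1 − 0.4 + 1) = 1
(B \/ (((((B \/ B) \/ (B -> A)) \/ ~A) -> (A \/ A)) -> (A \/ (A -> (B /\ A))))) = max(0.4, 1) = 1

1.00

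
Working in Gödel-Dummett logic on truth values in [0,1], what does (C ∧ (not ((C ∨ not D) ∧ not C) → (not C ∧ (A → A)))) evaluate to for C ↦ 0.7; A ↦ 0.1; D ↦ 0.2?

not D: Gödel ¬ of 0.2 = 0 (operand ≠ 0)
(C ∨ not D) = max(0.7, 0) = 0.7
not C: Gödel ¬ of 0.7 = 0 (operand ≠ 0)
((C ∨ not D) ∧ not C) = min(0.7, 0) = 0
not ((C ∨ not D) ∧ not C): Gödel ¬ of 0 = 1 (operand is 0)
not C: Gödel ¬ of 0.7 = 0 (operand ≠ 0)
(A → A): 0.1 ≤ 0.1, so result = 1
(not C ∧ (A → A)) = min(0, 1) = 0
(not ((C ∨ not D) ∧ not C) → (not C ∧ (A → A))): 1 > 0, so result = 0
(C ∧ (not ((C ∨ not D) ∧ not C) → (not C ∧ (A → A)))) = min(0.7, 0) = 0

0.00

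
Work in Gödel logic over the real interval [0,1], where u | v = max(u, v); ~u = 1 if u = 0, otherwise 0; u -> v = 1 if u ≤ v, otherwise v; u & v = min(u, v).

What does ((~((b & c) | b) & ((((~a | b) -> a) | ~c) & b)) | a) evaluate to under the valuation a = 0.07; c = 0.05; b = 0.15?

0.07

(b & c) = min(0.15, 0.05) = 0.05
((b & c) | b) = max(0.05, 0.15) = 0.15
~((b & c) | b): Gödel ¬ of 0.15 = 0 (operand ≠ 0)
~a: Gödel ¬ of 0.07 = 0 (operand ≠ 0)
(~a | b) = max(0, 0.15) = 0.15
((~a | b) -> a): 0.15 > 0.07, so result = 0.07
~c: Gödel ¬ of 0.05 = 0 (operand ≠ 0)
(((~a | b) -> a) | ~c) = max(0.07, 0) = 0.07
((((~a | b) -> a) | ~c) & b) = min(0.07, 0.15) = 0.07
(~((b & c) | b) & ((((~a | b) -> a) | ~c) & b)) = min(0, 0.07) = 0
((~((b & c) | b) & ((((~a | b) -> a) | ~c) & b)) | a) = max(0, 0.07) = 0.07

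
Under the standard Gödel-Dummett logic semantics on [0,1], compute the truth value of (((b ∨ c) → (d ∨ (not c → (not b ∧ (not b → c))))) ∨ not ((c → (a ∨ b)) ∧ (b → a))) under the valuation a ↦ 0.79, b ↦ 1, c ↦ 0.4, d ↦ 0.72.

(b ∨ c) = max(1, 0.4) = 1
not c: Gödel ¬ of 0.4 = 0 (operand ≠ 0)
not b: Gödel ¬ of 1 = 0 (operand ≠ 0)
not b: Gödel ¬ of 1 = 0 (operand ≠ 0)
(not b → c): 0 ≤ 0.4, so result = 1
(not b ∧ (not b → c)) = min(0, 1) = 0
(not c → (not b ∧ (not b → c))): 0 ≤ 0, so result = 1
(d ∨ (not c → (not b ∧ (not b → c)))) = max(0.72, 1) = 1
((b ∨ c) → (d ∨ (not c → (not b ∧ (not b → c))))): 1 ≤ 1, so result = 1
(a ∨ b) = max(0.79, 1) = 1
(c → (a ∨ b)): 0.4 ≤ 1, so result = 1
(b → a): 1 > 0.79, so result = 0.79
((c → (a ∨ b)) ∧ (b → a)) = min(1, 0.79) = 0.79
not ((c → (a ∨ b)) ∧ (b → a)): Gödel ¬ of 0.79 = 0 (operand ≠ 0)
(((b ∨ c) → (d ∨ (not c → (not b ∧ (not b → c))))) ∨ not ((c → (a ∨ b)) ∧ (b → a))) = max(1, 0) = 1

1.00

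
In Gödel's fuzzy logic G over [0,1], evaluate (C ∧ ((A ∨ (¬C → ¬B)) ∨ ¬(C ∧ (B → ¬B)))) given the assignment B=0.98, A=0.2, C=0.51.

0.51

¬C: Gödel ¬ of 0.51 = 0 (operand ≠ 0)
¬B: Gödel ¬ of 0.98 = 0 (operand ≠ 0)
(¬C → ¬B): 0 ≤ 0, so result = 1
(A ∨ (¬C → ¬B)) = max(0.2, 1) = 1
¬B: Gödel ¬ of 0.98 = 0 (operand ≠ 0)
(B → ¬B): 0.98 > 0, so result = 0
(C ∧ (B → ¬B)) = min(0.51, 0) = 0
¬(C ∧ (B → ¬B)): Gödel ¬ of 0 = 1 (operand is 0)
((A ∨ (¬C → ¬B)) ∨ ¬(C ∧ (B → ¬B))) = max(1, 1) = 1
(C ∧ ((A ∨ (¬C → ¬B)) ∨ ¬(C ∧ (B → ¬B)))) = min(0.51, 1) = 0.51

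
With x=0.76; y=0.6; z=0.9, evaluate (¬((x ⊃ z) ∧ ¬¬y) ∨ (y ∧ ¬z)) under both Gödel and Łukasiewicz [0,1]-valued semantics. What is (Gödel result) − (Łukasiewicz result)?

Gödel evaluation:
  (x ⊃ z): 0.76 ≤ 0.9, so result = 1
  ¬y: Gödel ¬ of 0.6 = 0 (operand ≠ 0)
  ¬¬y: Gödel ¬ of 0 = 1 (operand is 0)
  ((x ⊃ z) ∧ ¬¬y) = min(1, 1) = 1
  ¬((x ⊃ z) ∧ ¬¬y): Gödel ¬ of 1 = 0 (operand ≠ 0)
  ¬z: Gödel ¬ of 0.9 = 0 (operand ≠ 0)
  (y ∧ ¬z) = min(0.6, 0) = 0
  (¬((x ⊃ z) ∧ ¬¬y) ∨ (y ∧ ¬z)) = max(0, 0) = 0
  Gödel value = 0
Łukasiewicz evaluation:
  (x ⊃ z): min(1, 1 − 0.76 + 0.9) = 1
  ¬y: Łukasiewicz ¬ gives 1 − 0.6 = 0.4
  ¬¬y: Łukasiewicz ¬ gives 1 − 0.4 = 0.6
  ((x ⊃ z) ∧ ¬¬y) = min(1, 0.6) = 0.6
  ¬((x ⊃ z) ∧ ¬¬y): Łukasiewicz ¬ gives 1 − 0.6 = 0.4
  ¬z: Łukasiewicz ¬ gives 1 − 0.9 = 0.1
  (y ∧ ¬z) = min(0.6, 0.1) = 0.1
  (¬((x ⊃ z) ∧ ¬¬y) ∨ (y ∧ ¬z)) = max(0.4, 0.1) = 0.4
  Łukasiewicz value = 0.4
Difference: 0 − 0.4 = -0.40

-0.40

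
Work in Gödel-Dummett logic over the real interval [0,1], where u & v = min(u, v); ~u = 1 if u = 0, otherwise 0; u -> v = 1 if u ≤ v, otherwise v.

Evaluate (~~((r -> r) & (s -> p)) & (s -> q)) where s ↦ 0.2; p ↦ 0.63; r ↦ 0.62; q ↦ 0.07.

(r -> r): 0.62 ≤ 0.62, so result = 1
(s -> p): 0.2 ≤ 0.63, so result = 1
((r -> r) & (s -> p)) = min(1, 1) = 1
~((r -> r) & (s -> p)): Gödel ¬ of 1 = 0 (operand ≠ 0)
~~((r -> r) & (s -> p)): Gödel ¬ of 0 = 1 (operand is 0)
(s -> q): 0.2 > 0.07, so result = 0.07
(~~((r -> r) & (s -> p)) & (s -> q)) = min(1, 0.07) = 0.07

0.07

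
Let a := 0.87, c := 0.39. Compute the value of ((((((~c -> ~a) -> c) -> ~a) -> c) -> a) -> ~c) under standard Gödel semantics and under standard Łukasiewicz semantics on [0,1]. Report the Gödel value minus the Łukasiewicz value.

-0.74

Gödel evaluation:
  ~c: Gödel ¬ of 0.39 = 0 (operand ≠ 0)
  ~a: Gödel ¬ of 0.87 = 0 (operand ≠ 0)
  (~c -> ~a): 0 ≤ 0, so result = 1
  ((~c -> ~a) -> c): 1 > 0.39, so result = 0.39
  ~a: Gödel ¬ of 0.87 = 0 (operand ≠ 0)
  (((~c -> ~a) -> c) -> ~a): 0.39 > 0, so result = 0
  ((((~c -> ~a) -> c) -> ~a) -> c): 0 ≤ 0.39, so result = 1
  (((((~c -> ~a) -> c) -> ~a) -> c) -> a): 1 > 0.87, so result = 0.87
  ~c: Gödel ¬ of 0.39 = 0 (operand ≠ 0)
  ((((((~c -> ~a) -> c) -> ~a) -> c) -> a) -> ~c): 0.87 > 0, so result = 0
  Gödel value = 0
Łukasiewicz evaluation:
  ~c: Łukasiewicz ¬ gives 1 − 0.39 = 0.61
  ~a: Łukasiewicz ¬ gives 1 − 0.87 = 0.13
  (~c -> ~a): min(1, 1 − 0.61 + 0.13) = 0.52
  ((~c -> ~a) -> c): min(1, 1 − 0.52 + 0.39) = 0.87
  ~a: Łukasiewicz ¬ gives 1 − 0.87 = 0.13
  (((~c -> ~a) -> c) -> ~a): min(1, 1 − 0.87 + 0.13) = 0.26
  ((((~c -> ~a) -> c) -> ~a) -> c): min(1, 1 − 0.26 + 0.39) = 1
  (((((~c -> ~a) -> c) -> ~a) -> c) -> a): min(1, 1 − 1 + 0.87) = 0.87
  ~c: Łukasiewicz ¬ gives 1 − 0.39 = 0.61
  ((((((~c -> ~a) -> c) -> ~a) -> c) -> a) -> ~c): min(1, 1 − 0.87 + 0.61) = 0.74
  Łukasiewicz value = 0.74
Difference: 0 − 0.74 = -0.74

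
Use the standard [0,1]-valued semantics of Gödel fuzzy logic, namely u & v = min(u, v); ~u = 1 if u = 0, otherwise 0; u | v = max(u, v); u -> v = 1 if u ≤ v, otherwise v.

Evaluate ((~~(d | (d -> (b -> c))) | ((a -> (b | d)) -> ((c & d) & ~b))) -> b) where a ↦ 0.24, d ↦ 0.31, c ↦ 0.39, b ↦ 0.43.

0.43

(b -> c): 0.43 > 0.39, so result = 0.39
(d -> (b -> c)): 0.31 ≤ 0.39, so result = 1
(d | (d -> (b -> c))) = max(0.31, 1) = 1
~(d | (d -> (b -> c))): Gödel ¬ of 1 = 0 (operand ≠ 0)
~~(d | (d -> (b -> c))): Gödel ¬ of 0 = 1 (operand is 0)
(b | d) = max(0.43, 0.31) = 0.43
(a -> (b | d)): 0.24 ≤ 0.43, so result = 1
(c & d) = min(0.39, 0.31) = 0.31
~b: Gödel ¬ of 0.43 = 0 (operand ≠ 0)
((c & d) & ~b) = min(0.31, 0) = 0
((a -> (b | d)) -> ((c & d) & ~b)): 1 > 0, so result = 0
(~~(d | (d -> (b -> c))) | ((a -> (b | d)) -> ((c & d) & ~b))) = max(1, 0) = 1
((~~(d | (d -> (b -> c))) | ((a -> (b | d)) -> ((c & d) & ~b))) -> b): 1 > 0.43, so result = 0.43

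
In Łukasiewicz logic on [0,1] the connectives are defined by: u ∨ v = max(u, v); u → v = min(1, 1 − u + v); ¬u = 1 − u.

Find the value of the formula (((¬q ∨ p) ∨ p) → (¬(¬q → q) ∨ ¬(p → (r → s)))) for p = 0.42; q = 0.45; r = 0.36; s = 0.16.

¬q: Łukasiewicz ¬ gives 1 − 0.45 = 0.55
(¬q ∨ p) = max(0.55, 0.42) = 0.55
((¬q ∨ p) ∨ p) = max(0.55, 0.42) = 0.55
¬q: Łukasiewicz ¬ gives 1 − 0.45 = 0.55
(¬q → q): min(1, 1 − 0.55 + 0.45) = 0.9
¬(¬q → q): Łukasiewicz ¬ gives 1 − 0.9 = 0.1
(r → s): min(1, 1 − 0.36 + 0.16) = 0.8
(p → (r → s)): min(1, 1 − 0.42 + 0.8) = 1
¬(p → (r → s)): Łukasiewicz ¬ gives 1 − 1 = 0
(¬(¬q → q) ∨ ¬(p → (r → s))) = max(0.1, 0) = 0.1
(((¬q ∨ p) ∨ p) → (¬(¬q → q) ∨ ¬(p → (r → s)))): min(1, 1 − 0.55 + 0.1) = 0.55

0.55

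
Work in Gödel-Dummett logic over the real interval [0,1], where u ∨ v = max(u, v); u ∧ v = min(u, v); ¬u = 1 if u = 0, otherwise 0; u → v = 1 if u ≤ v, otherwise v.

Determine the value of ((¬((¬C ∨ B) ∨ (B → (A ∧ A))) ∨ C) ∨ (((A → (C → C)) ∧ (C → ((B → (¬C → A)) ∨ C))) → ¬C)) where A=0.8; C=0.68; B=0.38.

¬C: Gödel ¬ of 0.68 = 0 (operand ≠ 0)
(¬C ∨ B) = max(0, 0.38) = 0.38
(A ∧ A) = min(0.8, 0.8) = 0.8
(B → (A ∧ A)): 0.38 ≤ 0.8, so result = 1
((¬C ∨ B) ∨ (B → (A ∧ A))) = max(0.38, 1) = 1
¬((¬C ∨ B) ∨ (B → (A ∧ A))): Gödel ¬ of 1 = 0 (operand ≠ 0)
(¬((¬C ∨ B) ∨ (B → (A ∧ A))) ∨ C) = max(0, 0.68) = 0.68
(C → C): 0.68 ≤ 0.68, so result = 1
(A → (C → C)): 0.8 ≤ 1, so result = 1
¬C: Gödel ¬ of 0.68 = 0 (operand ≠ 0)
(¬C → A): 0 ≤ 0.8, so result = 1
(B → (¬C → A)): 0.38 ≤ 1, so result = 1
((B → (¬C → A)) ∨ C) = max(1, 0.68) = 1
(C → ((B → (¬C → A)) ∨ C)): 0.68 ≤ 1, so result = 1
((A → (C → C)) ∧ (C → ((B → (¬C → A)) ∨ C))) = min(1, 1) = 1
¬C: Gödel ¬ of 0.68 = 0 (operand ≠ 0)
(((A → (C → C)) ∧ (C → ((B → (¬C → A)) ∨ C))) → ¬C): 1 > 0, so result = 0
((¬((¬C ∨ B) ∨ (B → (A ∧ A))) ∨ C) ∨ (((A → (C → C)) ∧ (C → ((B → (¬C → A)) ∨ C))) → ¬C)) = max(0.68, 0) = 0.68

0.68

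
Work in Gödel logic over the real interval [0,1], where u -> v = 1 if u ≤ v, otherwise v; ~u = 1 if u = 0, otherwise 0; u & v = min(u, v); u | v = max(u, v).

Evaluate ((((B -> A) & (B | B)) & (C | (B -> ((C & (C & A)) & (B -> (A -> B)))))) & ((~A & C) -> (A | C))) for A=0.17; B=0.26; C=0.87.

(B -> A): 0.26 > 0.17, so result = 0.17
(B | B) = max(0.26, 0.26) = 0.26
((B -> A) & (B | B)) = min(0.17, 0.26) = 0.17
(C & A) = min(0.87, 0.17) = 0.17
(C & (C & A)) = min(0.87, 0.17) = 0.17
(A -> B): 0.17 ≤ 0.26, so result = 1
(B -> (A -> B)): 0.26 ≤ 1, so result = 1
((C & (C & A)) & (B -> (A -> B))) = min(0.17, 1) = 0.17
(B -> ((C & (C & A)) & (B -> (A -> B)))): 0.26 > 0.17, so result = 0.17
(C | (B -> ((C & (C & A)) & (B -> (A -> B))))) = max(0.87, 0.17) = 0.87
(((B -> A) & (B | B)) & (C | (B -> ((C & (C & A)) & (B -> (A -> B)))))) = min(0.17, 0.87) = 0.17
~A: Gödel ¬ of 0.17 = 0 (operand ≠ 0)
(~A & C) = min(0, 0.87) = 0
(A | C) = max(0.17, 0.87) = 0.87
((~A & C) -> (A | C)): 0 ≤ 0.87, so result = 1
((((B -> A) & (B | B)) & (C | (B -> ((C & (C & A)) & (B -> (A -> B)))))) & ((~A & C) -> (A | C))) = min(0.17, 1) = 0.17

0.17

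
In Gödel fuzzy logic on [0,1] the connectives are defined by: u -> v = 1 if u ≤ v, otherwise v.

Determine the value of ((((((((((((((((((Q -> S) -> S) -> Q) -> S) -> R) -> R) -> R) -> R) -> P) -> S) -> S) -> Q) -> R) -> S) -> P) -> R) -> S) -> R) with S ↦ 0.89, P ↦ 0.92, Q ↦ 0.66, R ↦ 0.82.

(Q -> S): 0.66 ≤ 0.89, so result = 1
((Q -> S) -> S): 1 > 0.89, so result = 0.89
(((Q -> S) -> S) -> Q): 0.89 > 0.66, so result = 0.66
((((Q -> S) -> S) -> Q) -> S): 0.66 ≤ 0.89, so result = 1
(((((Q -> S) -> S) -> Q) -> S) -> R): 1 > 0.82, so result = 0.82
((((((Q -> S) -> S) -> Q) -> S) -> R) -> R): 0.82 ≤ 0.82, so result = 1
(((((((Q -> S) -> S) -> Q) -> S) -> R) -> R) -> R): 1 > 0.82, so result = 0.82
((((((((Q -> S) -> S) -> Q) -> S) -> R) -> R) -> R) -> R): 0.82 ≤ 0.82, so result = 1
(((((((((Q -> S) -> S) -> Q) -> S) -> R) -> R) -> R) -> R) -> P): 1 > 0.92, so result = 0.92
((((((((((Q -> S) -> S) -> Q) -> S) -> R) -> R) -> R) -> R) -> P) -> S): 0.92 > 0.89, so result = 0.89
(((((((((((Q -> S) -> S) -> Q) -> S) -> R) -> R) -> R) -> R) -> P) -> S) -> S): 0.89 ≤ 0.89, so result = 1
((((((((((((Q -> S) -> S) -> Q) -> S) -> R) -> R) -> R) -> R) -> P) -> S) -> S) -> Q): 1 > 0.66, so result = 0.66
(((((((((((((Q -> S) -> S) -> Q) -> S) -> R) -> R) -> R) -> R) -> P) -> S) -> S) -> Q) -> R): 0.66 ≤ 0.82, so result = 1
((((((((((((((Q -> S) -> S) -> Q) -> S) -> R) -> R) -> R) -> R) -> P) -> S) -> S) -> Q) -> R) -> S): 1 > 0.89, so result = 0.89
(((((((((((((((Q -> S) -> S) -> Q) -> S) -> R) -> R) -> R) -> R) -> P) -> S) -> S) -> Q) -> R) -> S) -> P): 0.89 ≤ 0.92, so result = 1
((((((((((((((((Q -> S) -> S) -> Q) -> S) -> R) -> R) -> R) -> R) -> P) -> S) -> S) -> Q) -> R) -> S) -> P) -> R): 1 > 0.82, so result = 0.82
(((((((((((((((((Q -> S) -> S) -> Q) -> S) -> R) -> R) -> R) -> R) -> P) -> S) -> S) -> Q) -> R) -> S) -> P) -> R) -> S): 0.82 ≤ 0.89, so result = 1
((((((((((((((((((Q -> S) -> S) -> Q) -> S) -> R) -> R) -> R) -> R) -> P) -> S) -> S) -> Q) -> R) -> S) -> P) -> R) -> S) -> R): 1 > 0.82, so result = 0.82

0.82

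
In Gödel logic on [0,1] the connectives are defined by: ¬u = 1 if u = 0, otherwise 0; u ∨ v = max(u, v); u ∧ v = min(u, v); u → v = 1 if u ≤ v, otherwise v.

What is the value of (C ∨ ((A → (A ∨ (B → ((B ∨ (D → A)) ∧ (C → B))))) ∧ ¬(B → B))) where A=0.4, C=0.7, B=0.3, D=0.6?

0.70

(D → A): 0.6 > 0.4, so result = 0.4
(B ∨ (D → A)) = max(0.3, 0.4) = 0.4
(C → B): 0.7 > 0.3, so result = 0.3
((B ∨ (D → A)) ∧ (C → B)) = min(0.4, 0.3) = 0.3
(B → ((B ∨ (D → A)) ∧ (C → B))): 0.3 ≤ 0.3, so result = 1
(A ∨ (B → ((B ∨ (D → A)) ∧ (C → B)))) = max(0.4, 1) = 1
(A → (A ∨ (B → ((B ∨ (D → A)) ∧ (C → B))))): 0.4 ≤ 1, so result = 1
(B → B): 0.3 ≤ 0.3, so result = 1
¬(B → B): Gödel ¬ of 1 = 0 (operand ≠ 0)
((A → (A ∨ (B → ((B ∨ (D → A)) ∧ (C → B))))) ∧ ¬(B → B)) = min(1, 0) = 0
(C ∨ ((A → (A ∨ (B → ((B ∨ (D → A)) ∧ (C → B))))) ∧ ¬(B → B))) = max(0.7, 0) = 0.7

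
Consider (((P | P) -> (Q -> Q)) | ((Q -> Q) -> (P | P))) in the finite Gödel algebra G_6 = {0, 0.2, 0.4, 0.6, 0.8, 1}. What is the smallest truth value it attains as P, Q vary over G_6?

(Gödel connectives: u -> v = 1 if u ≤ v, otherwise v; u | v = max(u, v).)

Every assignment gives 1. For instance at P = 0, Q = 0:
  (P | P) = max(0, 0) = 0
  (Q -> Q): 0 ≤ 0, so result = 1
  ((P | P) -> (Q -> Q)): 0 ≤ 1, so result = 1
  (Q -> Q): 0 ≤ 0, so result = 1
  (P | P) = max(0, 0) = 0
  ((Q -> Q) -> (P | P)): 1 > 0, so result = 0
  (((P | P) -> (Q -> Q)) | ((Q -> Q) -> (P | P))) = max(1, 0) = 1
All 36 assignments give value 1 — the formula is a G_6-tautology.

1.00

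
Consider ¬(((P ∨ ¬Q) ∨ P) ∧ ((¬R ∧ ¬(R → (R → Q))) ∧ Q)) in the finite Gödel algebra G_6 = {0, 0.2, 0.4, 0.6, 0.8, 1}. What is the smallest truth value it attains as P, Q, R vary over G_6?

1.00

Every assignment gives 1. For instance at P = 0, Q = 0, R = 0:
  ¬Q: Gödel ¬ of 0 = 1 (operand is 0)
  (P ∨ ¬Q) = max(0, 1) = 1
  ((P ∨ ¬Q) ∨ P) = max(1, 0) = 1
  ¬R: Gödel ¬ of 0 = 1 (operand is 0)
  (R → Q): 0 ≤ 0, so result = 1
  (R → (R → Q)): 0 ≤ 1, so result = 1
  ¬(R → (R → Q)): Gödel ¬ of 1 = 0 (operand ≠ 0)
  (¬R ∧ ¬(R → (R → Q))) = min(1, 0) = 0
  ((¬R ∧ ¬(R → (R → Q))) ∧ Q) = min(0, 0) = 0
  (((P ∨ ¬Q) ∨ P) ∧ ((¬R ∧ ¬(R → (R → Q))) ∧ Q)) = min(1, 0) = 0
  ¬(((P ∨ ¬Q) ∨ P) ∧ ((¬R ∧ ¬(R → (R → Q))) ∧ Q)): Gödel ¬ of 0 = 1 (operand is 0)
All 216 assignments give value 1 — the formula is a G_6-tautology.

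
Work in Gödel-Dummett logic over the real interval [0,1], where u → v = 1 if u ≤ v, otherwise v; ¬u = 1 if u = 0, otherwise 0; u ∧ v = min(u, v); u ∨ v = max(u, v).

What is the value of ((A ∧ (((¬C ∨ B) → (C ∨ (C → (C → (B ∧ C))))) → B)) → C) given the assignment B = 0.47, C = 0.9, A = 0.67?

1.00

¬C: Gödel ¬ of 0.9 = 0 (operand ≠ 0)
(¬C ∨ B) = max(0, 0.47) = 0.47
(B ∧ C) = min(0.47, 0.9) = 0.47
(C → (B ∧ C)): 0.9 > 0.47, so result = 0.47
(C → (C → (B ∧ C))): 0.9 > 0.47, so result = 0.47
(C ∨ (C → (C → (B ∧ C)))) = max(0.9, 0.47) = 0.9
((¬C ∨ B) → (C ∨ (C → (C → (B ∧ C))))): 0.47 ≤ 0.9, so result = 1
(((¬C ∨ B) → (C ∨ (C → (C → (B ∧ C))))) → B): 1 > 0.47, so result = 0.47
(A ∧ (((¬C ∨ B) → (C ∨ (C → (C → (B ∧ C))))) → B)) = min(0.67, 0.47) = 0.47
((A ∧ (((¬C ∨ B) → (C ∨ (C → (C → (B ∧ C))))) → B)) → C): 0.47 ≤ 0.9, so result = 1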